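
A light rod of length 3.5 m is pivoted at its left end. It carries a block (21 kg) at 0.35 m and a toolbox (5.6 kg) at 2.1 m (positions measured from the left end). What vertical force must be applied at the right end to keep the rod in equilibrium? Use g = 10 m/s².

F ≈ 54.6 N

Taking torques about the left end:
Block: 21 × 10 = 210 N down at 0.35 m → arm 0.35 m, τ = 210 × 0.35 = 73.5 N·m clockwise.
Toolbox: 5.6 × 10 = 56 N down at 2.1 m → arm 2.1 m, τ = 56 × 2.1 = 117.6 N·m clockwise.
Net moment of the loads = 191.1 N·m clockwise.
The upward force F acts at the right end, arm 3.5 m, giving F × 3.5 counterclockwise.
Balancing moments: F × 3.5 = 191.1, giving F = 191.1 / 3.5 = 54.6 N.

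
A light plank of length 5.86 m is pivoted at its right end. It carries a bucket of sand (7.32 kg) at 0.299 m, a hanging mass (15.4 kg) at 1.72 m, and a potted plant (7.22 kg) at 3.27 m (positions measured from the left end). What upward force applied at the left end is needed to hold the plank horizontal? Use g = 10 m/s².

F ≈ 210 N

Taking torques about the right end:
Bucket of sand: 7.32 × 10 = 73.2 N down at 0.299 m → arm 5.561 m, τ = 73.2 × 5.561 = 407.1 N·m counterclockwise.
Hanging mass: 15.4 × 10 = 154 N down at 1.72 m → arm 4.14 m, τ = 154 × 4.14 = 637.6 N·m counterclockwise.
Potted plant: 7.22 × 10 = 72.2 N down at 3.27 m → arm 2.59 m, τ = 72.2 × 2.59 = 187 N·m counterclockwise.
Net moment of the loads = 1232 N·m counterclockwise.
The upward force F acts at the left end, arm 5.86 m, giving F × 5.86 clockwise.
Setting net torque to zero: F × 5.86 = 1232 → F = 1232 / 5.86 = 210 N.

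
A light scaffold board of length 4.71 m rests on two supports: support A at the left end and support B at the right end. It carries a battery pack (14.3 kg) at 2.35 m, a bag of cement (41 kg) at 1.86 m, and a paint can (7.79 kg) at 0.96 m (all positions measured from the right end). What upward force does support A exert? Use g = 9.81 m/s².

About support B:
Battery pack: 14.3 × 9.81 = 140.3 N down at 2.35 m → arm 2.35 m, τ = 140.3 × 2.35 = 329.7 N·m counterclockwise.
Bag of cement: 41 × 9.81 = 402.2 N down at 1.86 m → arm 1.86 m, τ = 402.2 × 1.86 = 748.1 N·m counterclockwise.
Paint can: 7.79 × 9.81 = 76.42 N down at 0.96 m → arm 0.96 m, τ = 76.42 × 0.96 = 73.36 N·m counterclockwise.
Net load moment about support B = 1151 N·m counterclockwise.
Reaction R at support A is upward at 4.71 m, arm 4.71 m → moment R × 4.71 clockwise.
Balancing moments: R × 4.71 = 1151, giving R = 244 N.

R_A ≈ 244 N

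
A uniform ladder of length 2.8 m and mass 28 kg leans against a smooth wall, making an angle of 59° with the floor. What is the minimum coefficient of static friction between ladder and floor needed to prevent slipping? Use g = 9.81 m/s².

Taking torques about the foot of the ladder:
Ladder weight 28×9.81 = 274.7 N acts at 1.4 m along the ladder; its horizontal arm is 1.4·cos59° = 0.7211 m → τ = 198.1 N·m clockwise.
Wall normal N acts horizontally at the top; its moment arm is the height L sinθ = 2.8·sin59° = 2.4 m, counterclockwise.
Setting net torque to zero: N × 2.4 = 198.1 → N = 82.54 N.
ΣFx = 0 ⇒ f = N_wall = 82.54 N. ΣFy = 0 ⇒ N_floor = 274.7 N.
μ_min = f / N_floor = 82.54 / 274.7 = 0.3.

μ_min ≈ 0.3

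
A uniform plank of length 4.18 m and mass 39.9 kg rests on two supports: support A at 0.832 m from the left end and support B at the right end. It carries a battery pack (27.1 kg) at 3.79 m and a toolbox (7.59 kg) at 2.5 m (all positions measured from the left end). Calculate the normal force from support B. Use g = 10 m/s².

Sum moments about support A (its reaction then has zero moment arm).
Beam weight: 39.9 × 10 = 399 N down at 2.09 m → arm 1.258 m, τ = 399 × 1.258 = 501.9 N·m clockwise.
Battery pack: 27.1 × 10 = 271 N down at 3.79 m → arm 2.958 m, τ = 271 × 2.958 = 801.6 N·m clockwise.
Toolbox: 7.59 × 10 = 75.9 N down at 2.5 m → arm 1.668 m, τ = 75.9 × 1.668 = 126.6 N·m clockwise.
Net load moment about support A = 1430 N·m clockwise.
Reaction R at support B is upward at 4.18 m, arm 3.348 m → moment R × 3.348 counterclockwise.
For rotational equilibrium, R × 3.348 = 1430, so R = 427 N.

R_B ≈ 427 N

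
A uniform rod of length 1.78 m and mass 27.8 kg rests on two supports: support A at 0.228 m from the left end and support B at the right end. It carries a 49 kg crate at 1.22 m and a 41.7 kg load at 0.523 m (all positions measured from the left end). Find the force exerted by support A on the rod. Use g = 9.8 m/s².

Sum moments about support B (its reaction then has zero moment arm).
Beam weight: 27.8 × 9.8 = 272.4 N down at 0.89 m → arm 0.89 m, τ = 272.4 × 0.89 = 242.4 N·m counterclockwise.
Crate: 49 × 9.8 = 480.2 N down at 1.22 m → arm 0.56 m, τ = 480.2 × 0.56 = 268.9 N·m counterclockwise.
Load: 41.7 × 9.8 = 408.7 N down at 0.523 m → arm 1.257 m, τ = 408.7 × 1.257 = 513.7 N·m counterclockwise.
Net load moment about support B = 1025 N·m counterclockwise.
Reaction R at support A is upward at 0.228 m, arm 1.552 m → moment R × 1.552 clockwise.
Στ = 0 ⇒ R × 1.552 = 1025 ⇒ R = 660 N.

R_A ≈ 660 N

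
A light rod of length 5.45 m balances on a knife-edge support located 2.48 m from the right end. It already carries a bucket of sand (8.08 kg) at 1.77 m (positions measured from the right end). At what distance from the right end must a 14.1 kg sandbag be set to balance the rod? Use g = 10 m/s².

Take moments about the knife-edge support (at 2.48 m from the right end).
Bucket of sand: 8.08 × 10 = 80.8 N down at 1.77 m → arm 0.71 m, τ = 80.8 × 0.71 = 57.37 N·m clockwise.
Net moment of existing loads = 57.37 N·m clockwise.
The sandbag weighs 14.1 × 10 = 141 N and must supply an equal counterclockwise moment, so its lever arm about the knife-edge support is 57.37 / 141 = 0.407 m.
That puts it at 2.48 + 0.407 = 2.89 m from the right end.

x ≈ 2.89 m from the right end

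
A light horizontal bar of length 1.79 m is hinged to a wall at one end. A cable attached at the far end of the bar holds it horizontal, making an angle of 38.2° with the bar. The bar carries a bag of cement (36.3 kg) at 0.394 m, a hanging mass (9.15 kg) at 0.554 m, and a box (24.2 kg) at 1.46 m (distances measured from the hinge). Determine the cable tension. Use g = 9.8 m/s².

T ≈ 484 N

About the hinge:
Bag of cement: 36.3 × 9.8 = 355.7 N down at 0.394 m → arm 0.394 m, τ = 355.7 × 0.394 = 140.1 N·m clockwise.
Hanging mass: 9.15 × 9.8 = 89.67 N down at 0.554 m → arm 0.554 m, τ = 89.67 × 0.554 = 49.68 N·m clockwise.
Box: 24.2 × 9.8 = 237.2 N down at 1.46 m → arm 1.46 m, τ = 237.2 × 1.46 = 346.3 N·m clockwise.
Total clockwise load moment = 536.1 N·m.
The cable tension T acts at 1.79 m; only its component perpendicular to the bar, T sinθ, produces torque. sin 38.2° = 0.6184.
For rotational equilibrium, T × 1.79 × 0.6184 = 536.1, so T = 536.1 / 1.107 = 484 N.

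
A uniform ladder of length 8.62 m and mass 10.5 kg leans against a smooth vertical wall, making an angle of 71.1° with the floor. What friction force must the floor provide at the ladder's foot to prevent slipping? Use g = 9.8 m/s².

f ≈ 17.6 N

Take moments about the foot of the ladder.
Ladder weight 10.5×9.8 = 102.9 N acts at 4.31 m along the ladder; its horizontal arm is 4.31·cos71.1° = 1.396 m → τ = 143.6 N·m clockwise.
Wall normal N acts horizontally at the top; its moment arm is the height L sinθ = 8.62·sin71.1° = 8.155 m, counterclockwise.
Στ = 0 ⇒ N × 8.155 = 143.6 ⇒ N = 17.6 N.
ΣFx = 0: friction at the foot balances the wall's push, so f = N_wall = 17.6 N.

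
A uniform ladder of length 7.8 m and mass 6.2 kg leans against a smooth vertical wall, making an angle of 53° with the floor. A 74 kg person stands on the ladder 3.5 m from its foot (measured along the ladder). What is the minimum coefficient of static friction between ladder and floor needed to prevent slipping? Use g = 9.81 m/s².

Take moments about the foot of the ladder.
Ladder weight 6.2×9.81 = 60.82 N acts at 3.9 m along the ladder; its horizontal arm is 3.9·cos53° = 2.347 m → τ = 142.7 N·m clockwise.
Person: 74×9.81 = 725.9 N at 3.5 m → arm 2.106 m → τ = 1529 N·m clockwise.
Wall normal N acts horizontally at the top; its moment arm is the height L sinθ = 7.8·sin53° = 6.229 m, counterclockwise.
For rotational equilibrium, N × 6.229 = 1672, so N = 268.4 N.
ΣFx = 0 ⇒ f = N_wall = 268.4 N. ΣFy = 0 ⇒ N_floor = 786.7 N.
μ_min = f / N_floor = 268.4 / 786.7 = 0.341.

μ_min ≈ 0.341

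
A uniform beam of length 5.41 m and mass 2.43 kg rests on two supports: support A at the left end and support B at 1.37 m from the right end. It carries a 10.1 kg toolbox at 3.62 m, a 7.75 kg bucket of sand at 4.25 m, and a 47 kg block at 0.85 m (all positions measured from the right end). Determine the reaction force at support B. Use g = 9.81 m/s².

R_B ≈ 602 N

Sum moments about support A (its reaction then has zero moment arm).
Beam weight: 2.43 × 9.81 = 23.84 N down at 2.705 m → arm 2.705 m, τ = 23.84 × 2.705 = 64.49 N·m clockwise.
Toolbox: 10.1 × 9.81 = 99.08 N down at 3.62 m → arm 1.79 m, τ = 99.08 × 1.79 = 177.4 N·m clockwise.
Bucket of sand: 7.75 × 9.81 = 76.03 N down at 4.25 m → arm 1.16 m, τ = 76.03 × 1.16 = 88.19 N·m clockwise.
Block: 47 × 9.81 = 461.1 N down at 0.85 m → arm 4.56 m, τ = 461.1 × 4.56 = 2103 N·m clockwise.
Net load moment about support A = 2433 N·m clockwise.
Reaction R at support B is upward at 1.37 m, arm 4.04 m → moment R × 4.04 counterclockwise.
For rotational equilibrium, R × 4.04 = 2433, so R = 602 N.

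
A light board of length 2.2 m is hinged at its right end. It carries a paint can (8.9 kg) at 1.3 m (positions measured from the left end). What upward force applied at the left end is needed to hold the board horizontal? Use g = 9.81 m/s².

Taking torques about the right end:
Paint can: 8.9 × 9.81 = 87.31 N down at 1.3 m → arm 0.9 m, τ = 87.31 × 0.9 = 78.58 N·m counterclockwise.
Net moment of the loads = 78.58 N·m counterclockwise.
The upward force F acts at the left end, arm 2.2 m, giving F × 2.2 clockwise.
Setting net torque to zero: F × 2.2 = 78.58 → F = 78.58 / 2.2 = 35.7 N.

F ≈ 35.7 N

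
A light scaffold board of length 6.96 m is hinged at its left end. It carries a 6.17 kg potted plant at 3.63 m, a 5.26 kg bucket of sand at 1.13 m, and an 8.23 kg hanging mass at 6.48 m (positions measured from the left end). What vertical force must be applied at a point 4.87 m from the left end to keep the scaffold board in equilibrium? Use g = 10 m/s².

Choose the left end as the axis so the unknown pivot reaction has zero arm there.
Potted plant: 6.17 × 10 = 61.7 N down at 3.63 m → arm 3.63 m, τ = 61.7 × 3.63 = 224 N·m clockwise.
Bucket of sand: 5.26 × 10 = 52.6 N down at 1.13 m → arm 1.13 m, τ = 52.6 × 1.13 = 59.44 N·m clockwise.
Hanging mass: 8.23 × 10 = 82.3 N down at 6.48 m → arm 6.48 m, τ = 82.3 × 6.48 = 533.3 N·m clockwise.
Net moment of the loads = 816.7 N·m clockwise.
The upward force F acts at a point 4.87 m from the left end, arm 4.87 m, giving F × 4.87 counterclockwise.
Στ = 0 ⇒ F × 4.87 = 816.7 ⇒ F = 816.7 / 4.87 = 168 N.

F ≈ 168 N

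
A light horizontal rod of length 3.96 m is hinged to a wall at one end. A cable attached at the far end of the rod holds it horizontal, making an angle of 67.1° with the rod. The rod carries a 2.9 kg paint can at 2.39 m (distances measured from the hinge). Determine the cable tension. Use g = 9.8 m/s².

Taking torques about the hinge:
Paint can: 2.9 × 9.8 = 28.42 N down at 2.39 m → arm 2.39 m, τ = 28.42 × 2.39 = 67.92 N·m clockwise.
Total clockwise load moment = 67.92 N·m.
The cable tension T acts at 3.96 m; only its component perpendicular to the rod, T sinθ, produces torque. sin 67.1° = 0.9212.
Στ = 0 ⇒ T × 3.96 × 0.9212 = 67.92 ⇒ T = 67.92 / 3.648 = 18.6 N.

T ≈ 18.6 N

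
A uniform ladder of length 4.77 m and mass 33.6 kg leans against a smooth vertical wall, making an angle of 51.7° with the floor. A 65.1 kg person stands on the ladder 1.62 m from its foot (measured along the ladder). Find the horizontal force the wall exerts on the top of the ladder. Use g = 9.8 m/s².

N_wall ≈ 301 N

Sum moments about the foot of the ladder (the floor normal and friction both act there and drop out).
Ladder weight 33.6×9.8 = 329.3 N acts at 2.385 m along the ladder; its horizontal arm is 2.385·cos51.7° = 1.478 m → τ = 486.7 N·m clockwise.
Person: 65.1×9.8 = 638 N at 1.62 m → arm 1.004 m → τ = 640.6 N·m clockwise.
Wall normal N acts horizontally at the top; its moment arm is the height L sinθ = 4.77·sin51.7° = 3.743 m, counterclockwise.
Στ = 0 ⇒ N × 3.743 = 1127 ⇒ N = 301 N.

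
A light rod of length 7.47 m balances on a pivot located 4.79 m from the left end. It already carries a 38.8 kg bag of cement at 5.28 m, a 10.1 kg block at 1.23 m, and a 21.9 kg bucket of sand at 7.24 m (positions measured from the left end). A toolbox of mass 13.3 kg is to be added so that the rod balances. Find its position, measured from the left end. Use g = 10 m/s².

x ≈ 2.03 m from the left end

Taking torques about the pivot (at 4.79 m from the left end):
Bag of cement: 38.8 × 10 = 388 N down at 5.28 m → arm 0.49 m, τ = 388 × 0.49 = 190.1 N·m clockwise.
Block: 10.1 × 10 = 101 N down at 1.23 m → arm 3.56 m, τ = 101 × 3.56 = 359.6 N·m counterclockwise.
Bucket of sand: 21.9 × 10 = 219 N down at 7.24 m → arm 2.45 m, τ = 219 × 2.45 = 536.6 N·m clockwise.
Net moment of existing loads = 367.1 N·m clockwise.
The toolbox weighs 13.3 × 10 = 133 N and must supply an equal counterclockwise moment, so its lever arm about the pivot is 367.1 / 133 = 2.76 m.
That puts it at 4.79 − 2.76 = 2.03 m from the left end.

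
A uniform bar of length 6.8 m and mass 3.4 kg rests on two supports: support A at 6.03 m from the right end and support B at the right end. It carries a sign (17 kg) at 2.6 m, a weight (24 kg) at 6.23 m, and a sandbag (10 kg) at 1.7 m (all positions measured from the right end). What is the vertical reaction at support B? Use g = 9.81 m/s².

Taking torques about support A:
Beam weight: 3.4 × 9.81 = 33.35 N down at 3.4 m → arm 2.63 m, τ = 33.35 × 2.63 = 87.71 N·m clockwise.
Sign: 17 × 9.81 = 166.8 N down at 2.6 m → arm 3.43 m, τ = 166.8 × 3.43 = 572.1 N·m clockwise.
Weight: 24 × 9.81 = 235.4 N down at 6.23 m → arm 0.2 m, τ = 235.4 × 0.2 = 47.08 N·m counterclockwise.
Sandbag: 10 × 9.81 = 98.1 N down at 1.7 m → arm 4.33 m, τ = 98.1 × 4.33 = 424.8 N·m clockwise.
Net load moment about support A = 1038 N·m clockwise.
Reaction R at support B is upward at 0 m, arm 6.03 m → moment R × 6.03 counterclockwise.
Balancing moments: R × 6.03 = 1038, giving R = 172 N.

R_B ≈ 172 N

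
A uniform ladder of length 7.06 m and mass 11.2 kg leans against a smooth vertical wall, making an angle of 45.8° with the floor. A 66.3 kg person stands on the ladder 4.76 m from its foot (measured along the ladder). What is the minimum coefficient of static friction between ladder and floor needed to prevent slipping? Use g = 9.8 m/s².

Choose the foot of the ladder as the axis so the floor normal and friction both act there and drop out.
Ladder weight 11.2×9.8 = 109.8 N acts at 3.53 m along the ladder; its horizontal arm is 3.53·cos45.8° = 2.461 m → τ = 270.2 N·m clockwise.
Person: 66.3×9.8 = 649.7 N at 4.76 m → arm 3.319 m → τ = 2156 N·m clockwise.
Wall normal N acts horizontally at the top; its moment arm is the height L sinθ = 7.06·sin45.8° = 5.061 m, counterclockwise.
Setting net torque to zero: N × 5.061 = 2426 → N = 479.4 N.
ΣFx = 0 ⇒ f = N_wall = 479.4 N. ΣFy = 0 ⇒ N_floor = 759.5 N.
μ_min = f / N_floor = 479.4 / 759.5 = 0.631.

μ_min ≈ 0.631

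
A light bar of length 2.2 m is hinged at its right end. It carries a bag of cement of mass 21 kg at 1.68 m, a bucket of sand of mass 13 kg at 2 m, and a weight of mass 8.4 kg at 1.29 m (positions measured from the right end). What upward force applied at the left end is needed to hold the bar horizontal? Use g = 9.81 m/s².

Take moments about the right end.
Bag of cement: 21 × 9.81 = 206 N down at 1.68 m → arm 1.68 m, τ = 206 × 1.68 = 346.1 N·m counterclockwise.
Bucket of sand: 13 × 9.81 = 127.5 N down at 2 m → arm 2 m, τ = 127.5 × 2 = 255 N·m counterclockwise.
Weight: 8.4 × 9.81 = 82.4 N down at 1.29 m → arm 1.29 m, τ = 82.4 × 1.29 = 106.3 N·m counterclockwise.
Net moment of the loads = 707.4 N·m counterclockwise.
The upward force F acts at the left end, arm 2.2 m, giving F × 2.2 clockwise.
Setting net torque to zero: F × 2.2 = 707.4 → F = 707.4 / 2.2 = 322 N.

F ≈ 322 N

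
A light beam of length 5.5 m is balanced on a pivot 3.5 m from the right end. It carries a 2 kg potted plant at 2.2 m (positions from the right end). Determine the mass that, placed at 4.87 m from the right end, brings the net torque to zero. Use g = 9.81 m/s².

About the pivot (at 3.5 m from the right end):
Potted plant: 2 × 9.81 = 19.62 N down at 2.2 m → arm 1.3 m, τ = 19.62 × 1.3 = 25.51 N·m clockwise.
Net moment of known loads = 25.51 N·m clockwise.
An unknown mass m at 4.87 m has arm 1.37 m; its moment is m·g·1.37 counterclockwise.
Στ = 0 ⇒ m × 9.81 × 1.37 = 25.51 ⇒ m = 25.51 / (9.81 × 1.37) = 1.9 kg.

m ≈ 1.9 kg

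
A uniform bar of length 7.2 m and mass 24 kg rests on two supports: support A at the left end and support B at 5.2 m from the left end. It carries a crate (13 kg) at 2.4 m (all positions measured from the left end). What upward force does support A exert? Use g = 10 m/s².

R_A ≈ 144 N

Take moments about support B.
Beam weight: 24 × 10 = 240 N down at 3.6 m → arm 1.6 m, τ = 240 × 1.6 = 384 N·m counterclockwise.
Crate: 13 × 10 = 130 N down at 2.4 m → arm 2.8 m, τ = 130 × 2.8 = 364 N·m counterclockwise.
Net load moment about support B = 748 N·m counterclockwise.
Reaction R at support A is upward at 0 m, arm 5.2 m → moment R × 5.2 clockwise.
Setting net torque to zero: R × 5.2 = 748 → R = 144 N.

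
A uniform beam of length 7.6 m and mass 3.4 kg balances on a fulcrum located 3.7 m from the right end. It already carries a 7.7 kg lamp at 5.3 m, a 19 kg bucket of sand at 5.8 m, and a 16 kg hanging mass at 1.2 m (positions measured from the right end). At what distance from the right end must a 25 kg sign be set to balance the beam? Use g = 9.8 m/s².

x ≈ 3.2 m from the right end

About the fulcrum (at 3.7 m from the right end):
Beam weight: 3.4 × 9.8 = 33.32 N down at 3.8 m → arm 0.1 m, τ = 33.32 × 0.1 = 3.332 N·m counterclockwise.
Lamp: 7.7 × 9.8 = 75.46 N down at 5.3 m → arm 1.6 m, τ = 75.46 × 1.6 = 120.7 N·m counterclockwise.
Bucket of sand: 19 × 9.8 = 186.2 N down at 5.8 m → arm 2.1 m, τ = 186.2 × 2.1 = 391 N·m counterclockwise.
Hanging mass: 16 × 9.8 = 156.8 N down at 1.2 m → arm 2.5 m, τ = 156.8 × 2.5 = 392 N·m clockwise.
Net moment of existing loads = 123 N·m counterclockwise.
The sign weighs 25 × 9.8 = 245 N and must supply an equal clockwise moment, so its lever arm about the fulcrum is 123 / 245 = 0.502 m.
That puts it at 3.7 − 0.502 = 3.2 m from the right end.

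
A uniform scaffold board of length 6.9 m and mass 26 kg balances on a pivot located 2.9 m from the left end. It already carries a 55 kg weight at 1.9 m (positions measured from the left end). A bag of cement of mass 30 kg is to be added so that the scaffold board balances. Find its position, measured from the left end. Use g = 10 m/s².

About the pivot (at 2.9 m from the left end):
Beam weight: 26 × 10 = 260 N down at 3.45 m → arm 0.55 m, τ = 260 × 0.55 = 143 N·m clockwise.
Weight: 55 × 10 = 550 N down at 1.9 m → arm 1 m, τ = 550 × 1 = 550 N·m counterclockwise.
Net moment of existing loads = 407 N·m counterclockwise.
The bag of cement weighs 30 × 10 = 300 N and must supply an equal clockwise moment, so its lever arm about the pivot is 407 / 300 = 1.36 m.
That puts it at 2.9 + 1.36 = 4.26 m from the left end.

x ≈ 4.26 m from the left end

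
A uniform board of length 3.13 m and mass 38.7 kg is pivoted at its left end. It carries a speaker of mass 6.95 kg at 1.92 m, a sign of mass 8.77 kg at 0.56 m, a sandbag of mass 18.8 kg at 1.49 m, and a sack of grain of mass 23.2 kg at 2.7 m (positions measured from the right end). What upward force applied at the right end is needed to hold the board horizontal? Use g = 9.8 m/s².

F ≈ 414 N

Take moments about the left end.
Beam weight: 38.7 × 9.8 = 379.3 N down at 1.565 m → arm 1.565 m, τ = 379.3 × 1.565 = 593.6 N·m clockwise.
Speaker: 6.95 × 9.8 = 68.11 N down at 1.92 m → arm 1.21 m, τ = 68.11 × 1.21 = 82.41 N·m clockwise.
Sign: 8.77 × 9.8 = 85.95 N down at 0.56 m → arm 2.57 m, τ = 85.95 × 2.57 = 220.9 N·m clockwise.
Sandbag: 18.8 × 9.8 = 184.2 N down at 1.49 m → arm 1.64 m, τ = 184.2 × 1.64 = 302.1 N·m clockwise.
Sack of grain: 23.2 × 9.8 = 227.4 N down at 2.7 m → arm 0.43 m, τ = 227.4 × 0.43 = 97.78 N·m clockwise.
Net moment of the loads = 1297 N·m clockwise.
The upward force F acts at the right end, arm 3.13 m, giving F × 3.13 counterclockwise.
For rotational equilibrium, F × 3.13 = 1297, so F = 1297 / 3.13 = 414 N.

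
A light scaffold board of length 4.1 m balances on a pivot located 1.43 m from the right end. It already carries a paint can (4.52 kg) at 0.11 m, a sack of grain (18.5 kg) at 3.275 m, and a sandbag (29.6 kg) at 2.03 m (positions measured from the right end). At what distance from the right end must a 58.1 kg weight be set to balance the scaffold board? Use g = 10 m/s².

x ≈ 0.64 m from the right end

Taking torques about the pivot (at 1.43 m from the right end):
Paint can: 4.52 × 10 = 45.2 N down at 0.11 m → arm 1.32 m, τ = 45.2 × 1.32 = 59.66 N·m clockwise.
Sack of grain: 18.5 × 10 = 185 N down at 3.275 m → arm 1.845 m, τ = 185 × 1.845 = 341.3 N·m counterclockwise.
Sandbag: 29.6 × 10 = 296 N down at 2.03 m → arm 0.6 m, τ = 296 × 0.6 = 177.6 N·m counterclockwise.
Net moment of existing loads = 459.2 N·m counterclockwise.
The weight weighs 58.1 × 10 = 581 N and must supply an equal clockwise moment, so its lever arm about the pivot is 459.2 / 581 = 0.79 m.
That puts it at 1.43 − 0.79 = 0.64 m from the right end.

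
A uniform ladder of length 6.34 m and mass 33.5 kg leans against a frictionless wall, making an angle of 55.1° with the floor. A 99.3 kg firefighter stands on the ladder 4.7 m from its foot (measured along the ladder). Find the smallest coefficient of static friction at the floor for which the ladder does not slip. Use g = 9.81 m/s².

μ_min ≈ 0.475

Taking torques about the foot of the ladder:
Ladder weight 33.5×9.81 = 328.6 N acts at 3.17 m along the ladder; its horizontal arm is 3.17·cos55.1° = 1.814 m → τ = 596.1 N·m clockwise.
Firefighter: 99.3×9.81 = 974.1 N at 4.7 m → arm 2.689 m → τ = 2619 N·m clockwise.
Wall normal N acts horizontally at the top; its moment arm is the height L sinθ = 6.34·sin55.1° = 5.2 m, counterclockwise.
Balancing moments: N × 5.2 = 3215, giving N = 618.3 N.
ΣFx = 0 ⇒ f = N_wall = 618.3 N. ΣFy = 0 ⇒ N_floor = 1303 N.
μ_min = f / N_floor = 618.3 / 1303 = 0.475.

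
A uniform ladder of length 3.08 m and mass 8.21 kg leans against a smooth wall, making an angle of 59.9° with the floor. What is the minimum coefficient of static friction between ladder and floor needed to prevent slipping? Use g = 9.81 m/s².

Taking torques about the foot of the ladder:
Ladder weight 8.21×9.81 = 80.54 N acts at 1.54 m along the ladder; its horizontal arm is 1.54·cos59.9° = 0.7723 m → τ = 62.2 N·m clockwise.
Wall normal N acts horizontally at the top; its moment arm is the height L sinθ = 3.08·sin59.9° = 2.665 m, counterclockwise.
Balancing moments: N × 2.665 = 62.2, giving N = 23.34 N.
ΣFx = 0 ⇒ f = N_wall = 23.34 N. ΣFy = 0 ⇒ N_floor = 80.54 N.
μ_min = f / N_floor = 23.34 / 80.54 = 0.29.

μ_min ≈ 0.29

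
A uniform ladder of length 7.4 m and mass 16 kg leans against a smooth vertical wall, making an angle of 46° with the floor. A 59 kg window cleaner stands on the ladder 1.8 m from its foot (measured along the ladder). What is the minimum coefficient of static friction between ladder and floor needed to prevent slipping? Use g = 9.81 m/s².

μ_min ≈ 0.288

Taking torques about the foot of the ladder:
Ladder weight 16×9.81 = 157 N acts at 3.7 m along the ladder; its horizontal arm is 3.7·cos46° = 2.57 m → τ = 403.5 N·m clockwise.
Window cleaner: 59×9.81 = 578.8 N at 1.8 m → arm 1.25 m → τ = 723.5 N·m clockwise.
Wall normal N acts horizontally at the top; its moment arm is the height L sinθ = 7.4·sin46° = 5.323 m, counterclockwise.
For rotational equilibrium, N × 5.323 = 1127, so N = 211.7 N.
ΣFx = 0 ⇒ f = N_wall = 211.7 N. ΣFy = 0 ⇒ N_floor = 735.8 N.
μ_min = f / N_floor = 211.7 / 735.8 = 0.288.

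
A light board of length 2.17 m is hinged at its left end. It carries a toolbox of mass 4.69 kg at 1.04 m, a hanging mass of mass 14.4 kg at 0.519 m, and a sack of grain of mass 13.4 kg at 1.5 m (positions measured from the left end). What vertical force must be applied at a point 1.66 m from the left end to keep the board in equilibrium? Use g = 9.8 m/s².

F ≈ 192 N

Choose the left end as the axis so the unknown pivot reaction has zero arm there.
Toolbox: 4.69 × 9.8 = 45.96 N down at 1.04 m → arm 1.04 m, τ = 45.96 × 1.04 = 47.8 N·m clockwise.
Hanging mass: 14.4 × 9.8 = 141.1 N down at 0.519 m → arm 0.519 m, τ = 141.1 × 0.519 = 73.23 N·m clockwise.
Sack of grain: 13.4 × 9.8 = 131.3 N down at 1.5 m → arm 1.5 m, τ = 131.3 × 1.5 = 197 N·m clockwise.
Net moment of the loads = 318 N·m clockwise.
The upward force F acts at a point 1.66 m from the left end, arm 1.66 m, giving F × 1.66 counterclockwise.
Balancing moments: F × 1.66 = 318, giving F = 318 / 1.66 = 192 N.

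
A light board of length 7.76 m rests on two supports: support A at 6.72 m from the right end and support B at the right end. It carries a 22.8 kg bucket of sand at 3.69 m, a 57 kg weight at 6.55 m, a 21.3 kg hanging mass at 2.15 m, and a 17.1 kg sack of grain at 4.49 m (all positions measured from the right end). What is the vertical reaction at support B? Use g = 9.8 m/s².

Choose support A as the axis so its reaction then has zero moment arm.
Bucket of sand: 22.8 × 9.8 = 223.4 N down at 3.69 m → arm 3.03 m, τ = 223.4 × 3.03 = 676.9 N·m clockwise.
Weight: 57 × 9.8 = 558.6 N down at 6.55 m → arm 0.17 m, τ = 558.6 × 0.17 = 94.96 N·m clockwise.
Hanging mass: 21.3 × 9.8 = 208.7 N down at 2.15 m → arm 4.57 m, τ = 208.7 × 4.57 = 953.8 N·m clockwise.
Sack of grain: 17.1 × 9.8 = 167.6 N down at 4.49 m → arm 2.23 m, τ = 167.6 × 2.23 = 373.7 N·m clockwise.
Net load moment about support A = 2099 N·m clockwise.
Reaction R at support B is upward at 0 m, arm 6.72 m → moment R × 6.72 counterclockwise.
Setting net torque to zero: R × 6.72 = 2099 → R = 312 N.

R_B ≈ 312 N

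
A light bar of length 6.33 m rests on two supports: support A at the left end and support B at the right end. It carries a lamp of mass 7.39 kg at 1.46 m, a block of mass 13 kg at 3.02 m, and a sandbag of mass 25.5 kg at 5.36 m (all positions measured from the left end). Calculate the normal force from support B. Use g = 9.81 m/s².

Take moments about support A.
Lamp: 7.39 × 9.81 = 72.5 N down at 1.46 m → arm 1.46 m, τ = 72.5 × 1.46 = 105.8 N·m clockwise.
Block: 13 × 9.81 = 127.5 N down at 3.02 m → arm 3.02 m, τ = 127.5 × 3.02 = 385.1 N·m clockwise.
Sandbag: 25.5 × 9.81 = 250.2 N down at 5.36 m → arm 5.36 m, τ = 250.2 × 5.36 = 1341 N·m clockwise.
Net load moment about support A = 1832 N·m clockwise.
Reaction R at support B is upward at 6.33 m, arm 6.33 m → moment R × 6.33 counterclockwise.
Setting net torque to zero: R × 6.33 = 1832 → R = 289 N.

R_B ≈ 289 N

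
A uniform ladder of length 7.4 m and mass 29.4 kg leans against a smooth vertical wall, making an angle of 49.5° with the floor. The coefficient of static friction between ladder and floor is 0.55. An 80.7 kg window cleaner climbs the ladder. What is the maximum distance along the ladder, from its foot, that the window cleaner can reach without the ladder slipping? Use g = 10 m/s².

d ≈ 5.15 m

Choose the foot of the ladder as the axis so the floor normal and friction both act there and drop out.
Ladder weight 29.4×10 = 294 N acts at 3.7 m along the ladder; its horizontal arm is 3.7·cos49.5° = 2.403 m → τ = 706.5 N·m clockwise.
Window cleaner weight 80.7×10 = 807 N at distance d → arm d·cos49.5° → τ = 807·d·0.6494 clockwise.
Wall normal N at the top has arm L sinθ = 5.627 m counterclockwise, so Στ = 0 gives N·5.627 = 706.5 + 524.1·d.
ΣFy = 0 ⇒ N_floor = 1101 N, so the maximum friction is μ_s·N_floor = 0.55×1101 = 605.6 N. ΣFx = 0 ⇒ N_wall = f, so at the slipping point N = 605.6 N.
Substituting: 605.6×5.627 = 706.5 + 524.1·d ⇒ d = (3408 − 706.5) / 524.1 = 5.15 m.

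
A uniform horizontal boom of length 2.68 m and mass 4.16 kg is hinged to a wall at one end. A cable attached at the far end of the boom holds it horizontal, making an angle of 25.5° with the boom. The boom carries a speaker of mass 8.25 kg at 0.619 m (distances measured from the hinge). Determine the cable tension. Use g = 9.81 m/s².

T ≈ 90.8 N

Take moments about the hinge.
Beam weight: 4.16 × 9.81 = 40.81 N down at 1.34 m → arm 1.34 m, τ = 40.81 × 1.34 = 54.69 N·m clockwise.
Speaker: 8.25 × 9.81 = 80.93 N down at 0.619 m → arm 0.619 m, τ = 80.93 × 0.619 = 50.1 N·m clockwise.
Total clockwise load moment = 104.8 N·m.
The cable tension T acts at 2.68 m; only its component perpendicular to the boom, T sinθ, produces torque. sin 25.5° = 0.4305.
Στ = 0 ⇒ T × 2.68 × 0.4305 = 104.8 ⇒ T = 104.8 / 1.154 = 90.8 N.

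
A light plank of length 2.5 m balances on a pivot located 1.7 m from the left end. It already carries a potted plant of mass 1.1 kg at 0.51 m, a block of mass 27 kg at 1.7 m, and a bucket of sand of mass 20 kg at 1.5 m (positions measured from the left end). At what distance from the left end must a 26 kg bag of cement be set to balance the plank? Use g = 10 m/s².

Sum moments about the pivot (at 1.7 m from the left end) (the support reaction has zero arm there).
Potted plant: 1.1 × 10 = 11 N down at 0.51 m → arm 1.19 m, τ = 11 × 1.19 = 13.09 N·m counterclockwise.
Block: acts at the pivot, moment arm 0 → no torque.
Bucket of sand: 20 × 10 = 200 N down at 1.5 m → arm 0.2 m, τ = 200 × 0.2 = 40 N·m counterclockwise.
Net moment of existing loads = 53.09 N·m counterclockwise.
The bag of cement weighs 26 × 10 = 260 N and must supply an equal clockwise moment, so its lever arm about the pivot is 53.09 / 260 = 0.204 m.
That puts it at 1.7 + 0.204 = 1.9 m from the left end.

x ≈ 1.9 m from the left end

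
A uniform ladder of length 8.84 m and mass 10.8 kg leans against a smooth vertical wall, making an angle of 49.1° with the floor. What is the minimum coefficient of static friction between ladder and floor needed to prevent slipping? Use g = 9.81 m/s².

About the foot of the ladder:
Ladder weight 10.8×9.81 = 105.9 N acts at 4.42 m along the ladder; its horizontal arm is 4.42·cos49.1° = 2.894 m → τ = 306.5 N·m clockwise.
Wall normal N acts horizontally at the top; its moment arm is the height L sinθ = 8.84·sin49.1° = 6.682 m, counterclockwise.
For rotational equilibrium, N × 6.682 = 306.5, so N = 45.87 N.
ΣFx = 0 ⇒ f = N_wall = 45.87 N. ΣFy = 0 ⇒ N_floor = 105.9 N.
μ_min = f / N_floor = 45.87 / 105.9 = 0.433.

μ_min ≈ 0.433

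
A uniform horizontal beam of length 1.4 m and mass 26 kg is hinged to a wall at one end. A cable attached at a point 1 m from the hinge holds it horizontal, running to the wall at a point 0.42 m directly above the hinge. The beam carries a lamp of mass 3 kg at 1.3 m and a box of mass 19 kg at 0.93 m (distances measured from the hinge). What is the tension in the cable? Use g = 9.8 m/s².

Take moments about the hinge.
Beam weight: 26 × 9.8 = 254.8 N down at 0.7 m → arm 0.7 m, τ = 254.8 × 0.7 = 178.4 N·m clockwise.
Lamp: 3 × 9.8 = 29.4 N down at 1.3 m → arm 1.3 m, τ = 29.4 × 1.3 = 38.22 N·m clockwise.
Box: 19 × 9.8 = 186.2 N down at 0.93 m → arm 0.93 m, τ = 186.2 × 0.93 = 173.2 N·m clockwise.
Total clockwise load moment = 389.8 N·m.
The cable tension T acts at 1 m; only its component perpendicular to the beam, T sinθ, produces torque. sinθ = h/√(h²+d²) = 0.42/√(0.42²+1²) = 0.3872.
Στ = 0 ⇒ T × 1 × 0.3872 = 389.8 ⇒ T = 389.8 / 0.3872 = 1010 N.

T ≈ 1010 N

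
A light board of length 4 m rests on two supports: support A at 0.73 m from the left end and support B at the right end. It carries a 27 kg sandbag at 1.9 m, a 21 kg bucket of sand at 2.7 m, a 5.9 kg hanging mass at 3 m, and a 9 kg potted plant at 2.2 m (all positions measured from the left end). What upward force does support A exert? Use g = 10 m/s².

Take moments about support B.
Sandbag: 27 × 10 = 270 N down at 1.9 m → arm 2.1 m, τ = 270 × 2.1 = 567 N·m counterclockwise.
Bucket of sand: 21 × 10 = 210 N down at 2.7 m → arm 1.3 m, τ = 210 × 1.3 = 273 N·m counterclockwise.
Hanging mass: 5.9 × 10 = 59 N down at 3 m → arm 1 m, τ = 59 × 1 = 59 N·m counterclockwise.
Potted plant: 9 × 10 = 90 N down at 2.2 m → arm 1.8 m, τ = 90 × 1.8 = 162 N·m counterclockwise.
Net load moment about support B = 1061 N·m counterclockwise.
Reaction R at support A is upward at 0.73 m, arm 3.27 m → moment R × 3.27 clockwise.
Setting net torque to zero: R × 3.27 = 1061 → R = 324 N.

R_A ≈ 324 N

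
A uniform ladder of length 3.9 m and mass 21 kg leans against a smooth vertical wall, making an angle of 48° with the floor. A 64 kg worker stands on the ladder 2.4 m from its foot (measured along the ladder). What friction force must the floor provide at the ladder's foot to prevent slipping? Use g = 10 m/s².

Sum moments about the foot of the ladder (the floor normal and friction both act there and drop out).
Ladder weight 21×10 = 210 N acts at 1.95 m along the ladder; its horizontal arm is 1.95·cos48° = 1.305 m → τ = 274.1 N·m clockwise.
Worker: 64×10 = 640 N at 2.4 m → arm 1.606 m → τ = 1028 N·m clockwise.
Wall normal N acts horizontally at the top; its moment arm is the height L sinθ = 3.9·sin48° = 2.898 m, counterclockwise.
Balancing moments: N × 2.898 = 1302, giving N = 449 N.
ΣFx = 0: friction at the foot balances the wall's push, so f = N_wall = 449 N.

f ≈ 449 N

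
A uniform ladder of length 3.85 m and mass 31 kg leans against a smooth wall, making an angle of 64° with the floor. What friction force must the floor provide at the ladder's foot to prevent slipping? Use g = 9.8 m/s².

Choose the foot of the ladder as the axis so the floor normal and friction both act there and drop out.
Ladder weight 31×9.8 = 303.8 N acts at 1.925 m along the ladder; its horizontal arm is 1.925·cos64° = 0.8439 m → τ = 256.4 N·m clockwise.
Wall normal N acts horizontally at the top; its moment arm is the height L sinθ = 3.85·sin64° = 3.46 m, counterclockwise.
For rotational equilibrium, N × 3.46 = 256.4, so N = 74.1 N.
ΣFx = 0: friction at the foot balances the wall's push, so f = N_wall = 74.1 N.

f ≈ 74.1 N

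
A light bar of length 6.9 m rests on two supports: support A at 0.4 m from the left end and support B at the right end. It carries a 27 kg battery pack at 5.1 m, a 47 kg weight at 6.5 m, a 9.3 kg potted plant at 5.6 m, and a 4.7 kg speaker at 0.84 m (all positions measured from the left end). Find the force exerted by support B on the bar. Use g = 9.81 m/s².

Take moments about support A.
Battery pack: 27 × 9.81 = 264.9 N down at 5.1 m → arm 4.7 m, τ = 264.9 × 4.7 = 1245 N·m clockwise.
Weight: 47 × 9.81 = 461.1 N down at 6.5 m → arm 6.1 m, τ = 461.1 × 6.1 = 2813 N·m clockwise.
Potted plant: 9.3 × 9.81 = 91.23 N down at 5.6 m → arm 5.2 m, τ = 91.23 × 5.2 = 474.4 N·m clockwise.
Speaker: 4.7 × 9.81 = 46.11 N down at 0.84 m → arm 0.44 m, τ = 46.11 × 0.44 = 20.29 N·m clockwise.
Net load moment about support A = 4553 N·m clockwise.
Reaction R at support B is upward at 6.9 m, arm 6.5 m → moment R × 6.5 counterclockwise.
Στ = 0 ⇒ R × 6.5 = 4553 ⇒ R = 700 N.

R_B ≈ 700 N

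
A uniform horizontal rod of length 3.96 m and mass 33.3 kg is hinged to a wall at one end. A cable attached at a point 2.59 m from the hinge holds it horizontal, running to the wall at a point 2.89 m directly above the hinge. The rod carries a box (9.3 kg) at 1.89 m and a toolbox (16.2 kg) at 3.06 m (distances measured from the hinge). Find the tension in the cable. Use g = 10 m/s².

Taking torques about the hinge:
Beam weight: 33.3 × 10 = 333 N down at 1.98 m → arm 1.98 m, τ = 333 × 1.98 = 659.3 N·m clockwise.
Box: 9.3 × 10 = 93 N down at 1.89 m → arm 1.89 m, τ = 93 × 1.89 = 175.8 N·m clockwise.
Toolbox: 16.2 × 10 = 162 N down at 3.06 m → arm 3.06 m, τ = 162 × 3.06 = 495.7 N·m clockwise.
Total clockwise load moment = 1331 N·m.
The cable tension T acts at 2.59 m; only its component perpendicular to the rod, T sinθ, produces torque. sinθ = h/√(h²+d²) = 2.89/√(2.89²+2.59²) = 0.7447.
Setting net torque to zero: T × 2.59 × 0.7447 = 1331 → T = 1331 / 1.929 = 690 N.

T ≈ 690 N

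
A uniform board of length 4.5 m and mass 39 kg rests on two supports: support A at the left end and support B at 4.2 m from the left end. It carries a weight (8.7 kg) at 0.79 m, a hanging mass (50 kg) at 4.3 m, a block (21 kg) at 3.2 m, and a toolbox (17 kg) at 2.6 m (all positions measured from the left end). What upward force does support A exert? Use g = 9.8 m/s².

R_A ≈ 347 N

Choose support B as the axis so its reaction then has zero moment arm.
Beam weight: 39 × 9.8 = 382.2 N down at 2.25 m → arm 1.95 m, τ = 382.2 × 1.95 = 745.3 N·m counterclockwise.
Weight: 8.7 × 9.8 = 85.26 N down at 0.79 m → arm 3.41 m, τ = 85.26 × 3.41 = 290.7 N·m counterclockwise.
Hanging mass: 50 × 9.8 = 490 N down at 4.3 m → arm 0.1 m, τ = 490 × 0.1 = 49 N·m clockwise.
Block: 21 × 9.8 = 205.8 N down at 3.2 m → arm 1 m, τ = 205.8 × 1 = 205.8 N·m counterclockwise.
Toolbox: 17 × 9.8 = 166.6 N down at 2.6 m → arm 1.6 m, τ = 166.6 × 1.6 = 266.6 N·m counterclockwise.
Net load moment about support B = 1459 N·m counterclockwise.
Reaction R at support A is upward at 0 m, arm 4.2 m → moment R × 4.2 clockwise.
Στ = 0 ⇒ R × 4.2 = 1459 ⇒ R = 347 N.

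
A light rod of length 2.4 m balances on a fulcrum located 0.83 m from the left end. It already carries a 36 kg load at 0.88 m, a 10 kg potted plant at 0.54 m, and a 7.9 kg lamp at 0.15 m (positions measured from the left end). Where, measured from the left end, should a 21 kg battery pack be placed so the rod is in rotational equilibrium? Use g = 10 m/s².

x ≈ 1.14 m from the left end

Sum moments about the fulcrum (at 0.83 m from the left end) (the support reaction has zero arm there).
Load: 36 × 10 = 360 N down at 0.88 m → arm 0.05 m, τ = 360 × 0.05 = 18 N·m clockwise.
Potted plant: 10 × 10 = 100 N down at 0.54 m → arm 0.29 m, τ = 100 × 0.29 = 29 N·m counterclockwise.
Lamp: 7.9 × 10 = 79 N down at 0.15 m → arm 0.68 m, τ = 79 × 0.68 = 53.72 N·m counterclockwise.
Net moment of existing loads = 64.72 N·m counterclockwise.
The battery pack weighs 21 × 10 = 210 N and must supply an equal clockwise moment, so its lever arm about the fulcrum is 64.72 / 210 = 0.308 m.
That puts it at 0.83 + 0.308 = 1.14 m from the left end.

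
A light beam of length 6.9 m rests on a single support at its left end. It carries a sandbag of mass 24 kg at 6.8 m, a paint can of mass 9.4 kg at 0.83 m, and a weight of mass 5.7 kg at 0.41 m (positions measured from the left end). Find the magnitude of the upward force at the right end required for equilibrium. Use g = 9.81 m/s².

Sum moments about the left end (the unknown pivot reaction has zero arm there).
Sandbag: 24 × 9.81 = 235.4 N down at 6.8 m → arm 6.8 m, τ = 235.4 × 6.8 = 1601 N·m clockwise.
Paint can: 9.4 × 9.81 = 92.21 N down at 0.83 m → arm 0.83 m, τ = 92.21 × 0.83 = 76.53 N·m clockwise.
Weight: 5.7 × 9.81 = 55.92 N down at 0.41 m → arm 0.41 m, τ = 55.92 × 0.41 = 22.93 N·m clockwise.
Net moment of the loads = 1700 N·m clockwise.
The upward force F acts at the right end, arm 6.9 m, giving F × 6.9 counterclockwise.
For rotational equilibrium, F × 6.9 = 1700, so F = 1700 / 6.9 = 246 N.

F ≈ 246 N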